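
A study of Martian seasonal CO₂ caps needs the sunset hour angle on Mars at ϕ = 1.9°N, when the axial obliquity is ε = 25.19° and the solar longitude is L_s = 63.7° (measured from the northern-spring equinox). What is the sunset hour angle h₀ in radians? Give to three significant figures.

Solar declination: sin δ = sin ε · sin L_s = sin 25.19° × sin 63.7° = 0.38156, so δ = +22.431°.
cos h₀ = −tan ϕ · tan δ = −tan(+1.9°) × tan(+22.431°) = -0.0137, so h₀ = 1.5845 rad = 90.78°.

h₀ = 1.58 rad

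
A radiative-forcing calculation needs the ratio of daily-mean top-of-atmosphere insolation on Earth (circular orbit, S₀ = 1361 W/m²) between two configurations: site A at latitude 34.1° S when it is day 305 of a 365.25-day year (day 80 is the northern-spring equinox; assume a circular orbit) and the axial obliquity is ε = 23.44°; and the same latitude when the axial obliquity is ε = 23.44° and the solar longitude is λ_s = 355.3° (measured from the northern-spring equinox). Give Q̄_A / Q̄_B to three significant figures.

Q̄_A / Q̄_B ≈ 1.22

— Configuration A (φ=-34.1°):
Solar longitude: λ_s = 360° × (305 − 80)/365.25 = 221.766°.
sin δ = sin 23.44° × sin 221.766° = -0.26496, so δ = -15.365°.
cos H₀ = −tan(-34.1°) tan(-15.365°) = -0.1860, H₀ = 1.7579 rad.
Bracket: H₀ sin φ sin δ + cos φ cos δ sin H₀ = 1.7579×-0.56064×-0.26496 + 0.82806×0.96426×0.98254 = 0.261131 + 0.784524 = 1.045655.
Q̄ = (S₀/π) × [bracket] = (1361/π) × 1.045655 = 453.00 W/m².
— Configuration B (φ=-34.1°):
Solar declination: sin δ = sin ε · sin λ_s = sin 23.44° × sin 355.3° = -0.03259, so δ = -1.868°.
cos H₀ = −tan(-34.1°) tan(-1.868°) = -0.0221, H₀ = 1.5929 rad.
Bracket: H₀ sin φ sin δ + cos φ cos δ sin H₀ = 1.5929×-0.56064×-0.03259 + 0.82806×0.99947×0.99976 = 0.029104 + 0.827422 = 0.856526.
Q̄ = (S₀/π) × [bracket] = (1361/π) × 0.856526 = 371.06 W/m².
Ratio Q̄_A / Q̄_B = 453.00 / 371.06 = 1.221.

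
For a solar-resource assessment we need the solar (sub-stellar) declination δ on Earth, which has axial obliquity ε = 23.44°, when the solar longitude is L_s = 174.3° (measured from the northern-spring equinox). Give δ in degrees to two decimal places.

δ = +2.26°

sin δ = sin ε · sin L_s = sin 23.44° × sin 174.3° = 0.039508.
δ = arcsin(0.039508) = +2.26°.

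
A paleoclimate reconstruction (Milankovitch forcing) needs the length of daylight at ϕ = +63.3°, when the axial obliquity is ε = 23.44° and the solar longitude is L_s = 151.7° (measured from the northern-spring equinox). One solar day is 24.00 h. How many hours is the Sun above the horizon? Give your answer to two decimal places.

Solar declination: sin δ = sin ε · sin L_s = sin 23.44° × sin 151.7° = 0.18859, so δ = +10.870°.
cos h₀ = −tan ϕ · tan δ = −tan(+63.3°) × tan(+10.870°) = -0.3818, so h₀ = 1.9626 rad = 112.45°.
Daylight = 2h₀/(2π) × 24.00 h = (1.9626/π) × 24.00 = 14.99 h.

14.99 h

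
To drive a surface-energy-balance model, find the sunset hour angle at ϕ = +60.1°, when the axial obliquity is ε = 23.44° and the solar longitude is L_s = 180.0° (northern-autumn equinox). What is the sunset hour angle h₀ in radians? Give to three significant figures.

h₀ = 1.57 rad

Solar declination: sin δ = sin ε · sin L_s = sin 23.44° × sin 180.0° = 0.00000, so δ = +0.000°.
cos h₀ = −tan ϕ · tan δ = −tan(+60.1°) × tan(+0.000°) = -0.0000, so h₀ = 1.5708 rad = 90.00°.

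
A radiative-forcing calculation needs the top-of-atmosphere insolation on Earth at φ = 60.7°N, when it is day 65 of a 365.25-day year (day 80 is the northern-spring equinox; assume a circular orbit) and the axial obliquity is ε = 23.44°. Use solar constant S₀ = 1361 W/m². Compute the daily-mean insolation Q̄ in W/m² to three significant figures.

Q̄ ≈ 154 W/m²

Solar longitude: λ_s = 360° × (65 − 80)/365.25 = -14.784°, i.e. -14.784° + 360° = 345.216°.
sin δ = sin 23.44° × sin 345.216° = -0.10151, so δ = -5.826°.
cos H₀ = −tan(+60.7°) tan(-5.826°) = 0.1818, H₀ = 1.3880 rad.
Bracket: H₀ sin φ sin δ + cos φ cos δ sin H₀ = 1.3880×0.87207×-0.10151 + 0.48938×0.99483×0.98333 = -0.122871 + 0.478734 = 0.355863.
Q̄ = (S₀/π) × [bracket] = (1361/π) × 0.355863 = 154.2 W/m².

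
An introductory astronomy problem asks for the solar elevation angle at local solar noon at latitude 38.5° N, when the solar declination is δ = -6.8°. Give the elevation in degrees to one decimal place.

At local noon the hour angle is zero, so the zenith angle equals |ϕ − δ| = |+38.5° − (-6.800°)| = 45.300°.
Elevation = 90° − 45.300° = 44.7°.

44.7°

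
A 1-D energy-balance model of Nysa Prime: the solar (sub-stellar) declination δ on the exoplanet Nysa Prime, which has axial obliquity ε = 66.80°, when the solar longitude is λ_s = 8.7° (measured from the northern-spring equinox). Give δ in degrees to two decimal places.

δ = +7.99°

sin δ = sin ε · sin λ_s = sin 66.80° × sin 8.7° = 0.139029.
δ = arcsin(0.139029) = +7.99°.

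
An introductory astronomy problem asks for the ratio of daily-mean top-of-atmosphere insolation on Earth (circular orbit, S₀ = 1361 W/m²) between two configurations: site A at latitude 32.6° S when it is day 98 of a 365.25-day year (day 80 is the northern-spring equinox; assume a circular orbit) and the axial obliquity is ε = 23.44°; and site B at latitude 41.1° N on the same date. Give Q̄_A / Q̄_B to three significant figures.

Q̄_A / Q̄_B ≈ 0.839

— Configuration A (φ=-32.6°):
Solar longitude: λ_s = 360° × (98 − 80)/365.25 = 17.741°.
sin δ = sin 23.44° × sin 17.741° = 0.12121, so δ = +6.962°.
cos H₀ = −tan(-32.6°) tan(+6.962°) = 0.0781, H₀ = 1.4926 rad.
Bracket: H₀ sin φ sin δ + cos φ cos δ sin H₀ = 1.4926×-0.53877×0.12121 + 0.84245×0.99263×0.99695 = -0.097473 + 0.833691 = 0.736218.
Q̄ = (S₀/π) × [bracket] = (1361/π) × 0.736218 = 318.94 W/m².
— Configuration B (φ=+41.1°):
cos H₀ = −tan(+41.1°) tan(+6.962°) = -0.1065, H₀ = 1.6775 rad.
Bracket: H₀ sin φ sin δ + cos φ cos δ sin H₀ = 1.6775×0.65738×0.12121 + 0.75356×0.99263×0.99431 = 0.133665 + 0.743750 = 0.877415.
Q̄ = (S₀/π) × [bracket] = (1361/π) × 0.877415 = 380.11 W/m².
Ratio Q̄_A / Q̄_B = 318.94 / 380.11 = 0.8391.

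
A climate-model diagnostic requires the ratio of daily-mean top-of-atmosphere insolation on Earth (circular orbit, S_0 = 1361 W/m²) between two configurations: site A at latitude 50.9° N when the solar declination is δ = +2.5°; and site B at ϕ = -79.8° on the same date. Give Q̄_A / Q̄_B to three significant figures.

Q̄_A / Q̄_B ≈ 5.96

— Configuration A (ϕ=+50.9°):
cos h₀ = −tan(+50.9°) tan(+2.500°) = -0.0537, h₀ = 1.6245 rad.
Bracket: h₀ sin ϕ sin δ + cos ϕ cos δ sin h₀ = 1.6245×0.77605×0.04362 + 0.63068×0.99905×0.99856 = 0.054991 + 0.629174 = 0.684165.
Q̄ = (S_0/π) × [bracket] = (1361/π) × 0.684165 = 296.39 W/m².
— Configuration B (ϕ=-79.8°):
cos h₀ = −tan(-79.8°) tan(+2.500°) = 0.2427, h₀ = 1.3257 rad.
Bracket: h₀ sin ϕ sin δ + cos ϕ cos δ sin h₀ = 1.3257×-0.98420×0.04362 + 0.17708×0.99905×0.97011 = -0.056913 + 0.171624 = 0.114711.
Q̄ = (S_0/π) × [bracket] = (1361/π) × 0.114711 = 49.695 W/m².
Ratio Q̄_A / Q̄_B = 296.39 / 49.695 = 5.964.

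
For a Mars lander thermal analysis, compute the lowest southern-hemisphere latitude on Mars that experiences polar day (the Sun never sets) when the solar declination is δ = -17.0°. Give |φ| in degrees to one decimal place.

Polar day requires cos H₀ = −tan φ tan δ ≤ −1, i.e. tan φ tan δ ≥ 1.
The boundary is |tan φ| · |tan δ| = 1, so |φ| = 90° − |δ| = 90° − 17.0° = 73.0° in the southern hemisphere.

|φ| = 73.0°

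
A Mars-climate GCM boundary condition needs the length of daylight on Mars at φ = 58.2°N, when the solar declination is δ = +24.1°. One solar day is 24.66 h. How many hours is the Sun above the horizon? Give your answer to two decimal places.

cos H₀ = −tan φ · tan δ = −tan(+58.2°) × tan(+24.100°) = -0.7215, so H₀ = 2.3767 rad = 136.17°.
Daylight = 2H₀/(2π) × 24.66 h = (2.3767/π) × 24.66 = 18.66 h.

18.66 h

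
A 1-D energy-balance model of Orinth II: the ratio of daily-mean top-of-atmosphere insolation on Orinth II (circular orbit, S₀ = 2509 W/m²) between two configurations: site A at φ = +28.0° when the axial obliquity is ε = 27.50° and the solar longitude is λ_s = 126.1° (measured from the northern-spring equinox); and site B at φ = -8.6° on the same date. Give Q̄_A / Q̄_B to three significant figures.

Q̄_A / Q̄_B ≈ 1.34

— Configuration A (φ=+28.0°):
Solar declination: sin δ = sin ε · sin λ_s = sin 27.50° × sin 126.1° = 0.37309, so δ = +21.906°.
cos H₀ = −tan(+28.0°) tan(+21.906°) = -0.2138, H₀ = 1.7863 rad.
Bracket: H₀ sin φ sin δ + cos φ cos δ sin H₀ = 1.7863×0.46947×0.37309 + 0.88295×0.92780×0.97687 = 0.312879 + 0.800253 = 1.113132.
Q̄ = (S₀/π) × [bracket] = (2509/π) × 1.113132 = 888.99 W/m².
— Configuration B (φ=-8.6°):
cos H₀ = −tan(-8.6°) tan(+21.906°) = 0.0608, H₀ = 1.5099 rad.
Bracket: H₀ sin φ sin δ + cos φ cos δ sin H₀ = 1.5099×-0.14954×0.37309 + 0.98876×0.92780×0.99815 = -0.084240 + 0.915674 = 0.831434.
Q̄ = (S₀/π) × [bracket] = (2509/π) × 0.831434 = 664.02 W/m².
Ratio Q̄_A / Q̄_B = 888.99 / 664.02 = 1.339.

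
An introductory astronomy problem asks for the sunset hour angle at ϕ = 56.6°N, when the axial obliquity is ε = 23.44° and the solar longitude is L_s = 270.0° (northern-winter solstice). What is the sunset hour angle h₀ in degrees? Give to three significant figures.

Solar declination: sin δ = sin ε · sin L_s = sin 23.44° × sin 270.0° = -0.39779, so δ = -23.440°.
cos h₀ = −tan ϕ · tan δ = −tan(+56.6°) × tan(-23.440°) = 0.6575, so h₀ = 0.8532 rad = 48.89°.

h₀ = 48.9°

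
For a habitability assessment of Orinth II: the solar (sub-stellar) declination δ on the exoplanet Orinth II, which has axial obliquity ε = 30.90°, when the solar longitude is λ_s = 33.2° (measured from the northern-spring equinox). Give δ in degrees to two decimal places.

sin δ = sin ε · sin λ_s = sin 30.90° × sin 33.2° = 0.281196.
δ = arcsin(0.281196) = +16.33°.

δ = +16.33°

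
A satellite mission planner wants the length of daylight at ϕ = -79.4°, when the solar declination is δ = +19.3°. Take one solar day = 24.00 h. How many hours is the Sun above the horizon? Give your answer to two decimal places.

0.00 h

cos h₀ = −tan ϕ · tan δ = 1.8713 ≥ 1, so the Sun never rises (polar night) and h₀ = 0.
Daylight = 2h₀/(2π) × 24.00 h = (0.0000/π) × 24.00 = 0.00 h.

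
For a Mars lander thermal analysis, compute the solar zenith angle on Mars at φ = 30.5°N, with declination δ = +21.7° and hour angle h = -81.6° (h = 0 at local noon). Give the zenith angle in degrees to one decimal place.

θ_z = 72.3°

cos θ_z = sin φ sin δ + cos φ cos δ cos h = 0.187661 + 0.116949 = 0.304610.
θ_z = arccos(0.304610) = 72.3°.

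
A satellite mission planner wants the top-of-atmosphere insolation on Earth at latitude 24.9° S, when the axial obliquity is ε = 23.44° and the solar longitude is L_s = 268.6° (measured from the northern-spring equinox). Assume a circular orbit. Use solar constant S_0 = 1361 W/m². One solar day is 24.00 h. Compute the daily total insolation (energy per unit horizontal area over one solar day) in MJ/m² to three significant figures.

Solar declination: sin δ = sin ε · sin L_s = sin 23.44° × sin 268.6° = -0.39767, so δ = -23.433°.
cos h₀ = −tan(-24.9°) tan(-23.433°) = -0.2012, h₀ = 1.7734 rad.
Bracket: h₀ sin ϕ sin δ + cos ϕ cos δ sin h₀ = 1.7734×-0.42104×-0.39767 + 0.90704×0.91753×0.97955 = 0.296929 + 0.815217 = 1.112146.
Q̄ = (S_0/π) × [bracket] = (1361/π) × 1.112146 = 481.80 W/m².
Daily total = Q̄ × 24.00 h × 3600 s/h = 481.80 × 24.00 × 3600 / 10⁶ = 41.63 MJ/m².

41.6 MJ/m²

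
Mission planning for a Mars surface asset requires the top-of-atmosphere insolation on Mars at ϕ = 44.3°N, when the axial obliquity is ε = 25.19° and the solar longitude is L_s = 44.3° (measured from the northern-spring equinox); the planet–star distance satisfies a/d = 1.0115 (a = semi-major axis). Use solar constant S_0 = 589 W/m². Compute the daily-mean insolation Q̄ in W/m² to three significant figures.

Q̄ ≈ 200 W/m²

Solar declination: sin δ = sin ε · sin L_s = sin 25.19° × sin 44.3° = 0.29726, so δ = +17.293°.
cos h₀ = −tan(+44.3°) tan(+17.293°) = -0.3038, h₀ = 1.8795 rad.
Bracket: h₀ sin ϕ sin δ + cos ϕ cos δ sin h₀ = 1.8795×0.69842×0.29726 + 0.71569×0.95480×0.95273 = 0.390207 + 0.651039 = 1.041246.
Inverse-square distance factor (a/d)² = 1.0115² = 1.023132.
Q̄ = (S_0/π) × 1.023132 × [bracket] = (589/π) × 1.023132 × 1.041246 = 199.7 W/m².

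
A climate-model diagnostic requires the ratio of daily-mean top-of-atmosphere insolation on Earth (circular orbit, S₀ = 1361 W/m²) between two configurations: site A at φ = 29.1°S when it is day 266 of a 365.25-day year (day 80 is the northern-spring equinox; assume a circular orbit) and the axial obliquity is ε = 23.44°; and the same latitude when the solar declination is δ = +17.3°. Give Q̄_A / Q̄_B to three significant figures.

Q̄_A / Q̄_B ≈ 1.44

— Configuration A (φ=-29.1°):
Solar longitude: λ_s = 360° × (266 − 80)/365.25 = 183.326°.
sin δ = sin 23.44° × sin 183.326° = -0.02308, so δ = -1.323°.
cos H₀ = −tan(-29.1°) tan(-1.323°) = -0.0129, H₀ = 1.5836 rad.
Bracket: H₀ sin φ sin δ + cos φ cos δ sin H₀ = 1.5836×-0.48634×-0.02308 + 0.87377×0.99973×0.99992 = 0.017775 + 0.873464 = 0.891239.
Q̄ = (S₀/π) × [bracket] = (1361/π) × 0.891239 = 386.10 W/m².
— Configuration B (φ=-29.1°):
cos H₀ = −tan(-29.1°) tan(+17.300°) = 0.1734, H₀ = 1.3966 rad.
Bracket: H₀ sin φ sin δ + cos φ cos δ sin H₀ = 1.3966×-0.48634×0.29737 + 0.87377×0.95476×0.98486 = -0.201980 + 0.821610 = 0.619630.
Q̄ = (S₀/π) × [bracket] = (1361/π) × 0.619630 = 268.44 W/m².
Ratio Q̄_A / Q̄_B = 386.10 / 268.44 = 1.438.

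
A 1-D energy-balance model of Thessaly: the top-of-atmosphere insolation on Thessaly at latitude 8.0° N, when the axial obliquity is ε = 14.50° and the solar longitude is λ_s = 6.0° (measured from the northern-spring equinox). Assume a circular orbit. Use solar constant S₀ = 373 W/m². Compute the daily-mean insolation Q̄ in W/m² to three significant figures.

Solar declination: sin δ = sin ε · sin λ_s = sin 14.50° × sin 6.0° = 0.02617, so δ = +1.500°.
cos H₀ = −tan(+8.0°) tan(+1.500°) = -0.0037, H₀ = 1.5745 rad.
Bracket: H₀ sin φ sin δ + cos φ cos δ sin H₀ = 1.5745×0.13917×0.02617 + 0.99027×0.99966×0.99999 = 0.005734 + 0.989923 = 0.995657.
Q̄ = (S₀/π) × [bracket] = (373/π) × 0.995657 = 118.2 W/m².

Q̄ ≈ 118 W/m²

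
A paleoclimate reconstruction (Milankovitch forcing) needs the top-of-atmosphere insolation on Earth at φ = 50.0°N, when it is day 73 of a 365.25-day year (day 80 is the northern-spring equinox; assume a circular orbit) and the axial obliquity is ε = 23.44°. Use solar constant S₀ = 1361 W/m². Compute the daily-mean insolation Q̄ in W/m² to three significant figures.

Q̄ ≈ 254 W/m²

Solar longitude: λ_s = 360° × (73 − 80)/365.25 = -6.899°, i.e. -6.899° + 360° = 353.101°.
sin δ = sin 23.44° × sin 353.101° = -0.04778, so δ = -2.739°.
cos H₀ = −tan(+50.0°) tan(-2.739°) = 0.0570, H₀ = 1.5138 rad.
Bracket: H₀ sin φ sin δ + cos φ cos δ sin H₀ = 1.5138×0.76604×-0.04778 + 0.64279×0.99886×0.99837 = -0.055407 + 0.641011 = 0.585604.
Q̄ = (S₀/π) × [bracket] = (1361/π) × 0.585604 = 253.7 W/m².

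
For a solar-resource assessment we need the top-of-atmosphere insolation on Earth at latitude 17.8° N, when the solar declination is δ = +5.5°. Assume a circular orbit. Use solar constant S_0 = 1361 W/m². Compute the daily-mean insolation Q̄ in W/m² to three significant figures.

Q̄ ≈ 431 W/m²

cos h₀ = −tan(+17.8°) tan(+5.500°) = -0.0309, h₀ = 1.6017 rad.
Bracket: h₀ sin ϕ sin δ + cos ϕ cos δ sin h₀ = 1.6017×0.30570×0.09585 + 0.95213×0.99540×0.99952 = 0.046932 + 0.947295 = 0.994227.
Q̄ = (S_0/π) × [bracket] = (1361/π) × 0.994227 = 430.7 W/m².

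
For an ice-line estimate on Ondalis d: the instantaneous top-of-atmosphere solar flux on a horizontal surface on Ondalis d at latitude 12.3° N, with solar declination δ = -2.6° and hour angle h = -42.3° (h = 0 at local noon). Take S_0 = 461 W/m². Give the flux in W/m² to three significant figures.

328 W/m²

cos θ_z = sin ϕ sin δ + cos ϕ cos δ cos h = -0.009664 + 0.721909 = 0.712245.
Flux = S_0 · cos θ_z = 461 × 0.712245 = 328.3 W/m².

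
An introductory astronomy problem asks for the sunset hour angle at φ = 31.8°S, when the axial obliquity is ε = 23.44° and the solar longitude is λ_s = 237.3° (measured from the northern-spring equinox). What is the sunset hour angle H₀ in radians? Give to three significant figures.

Solar declination: sin δ = sin ε · sin λ_s = sin 23.44° × sin 237.3° = -0.33474, so δ = -19.557°.
cos H₀ = −tan φ · tan δ = −tan(-31.8°) × tan(-19.557°) = -0.2203, so H₀ = 1.7929 rad = 102.72°.

H₀ = 1.79 rad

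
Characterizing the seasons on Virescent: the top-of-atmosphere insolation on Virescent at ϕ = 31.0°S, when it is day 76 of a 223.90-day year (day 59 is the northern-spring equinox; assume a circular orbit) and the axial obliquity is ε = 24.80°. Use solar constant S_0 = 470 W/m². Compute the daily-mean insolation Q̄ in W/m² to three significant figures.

Q̄ ≈ 103 W/m²

Solar longitude: L_s = 360° × (76 − 59)/223.90 = 27.334°.
sin δ = sin 24.80° × sin 27.334° = 0.19260, so δ = +11.105°.
cos h₀ = −tan(-31.0°) tan(+11.105°) = 0.1179, h₀ = 1.4526 rad.
Bracket: h₀ sin ϕ sin δ + cos ϕ cos δ sin h₀ = 1.4526×-0.51504×0.19260 + 0.85717×0.98128×0.99302 = -0.144093 + 0.835253 = 0.691160.
Q̄ = (S_0/π) × [bracket] = (470/π) × 0.691160 = 103.4 W/m².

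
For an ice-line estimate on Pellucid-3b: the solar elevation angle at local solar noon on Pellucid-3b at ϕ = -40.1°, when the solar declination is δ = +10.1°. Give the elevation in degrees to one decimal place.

At local noon the hour angle is zero, so the zenith angle equals |ϕ − δ| = |-40.1° − (+10.100°)| = 50.200°.
Elevation = 90° − 50.200° = 39.8°.

39.8°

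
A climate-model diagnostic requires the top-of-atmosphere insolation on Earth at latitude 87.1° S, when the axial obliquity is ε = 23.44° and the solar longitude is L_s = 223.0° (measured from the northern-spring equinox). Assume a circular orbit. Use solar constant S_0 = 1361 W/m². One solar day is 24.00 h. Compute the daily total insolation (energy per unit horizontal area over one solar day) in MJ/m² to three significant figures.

31.9 MJ/m²

Solar declination: sin δ = sin ε · sin L_s = sin 23.44° × sin 223.0° = -0.27129, so δ = -15.741°.
cos h₀ = −tan(-87.1°) tan(-15.741°) = -5.5640 ≤ −1 ⇒ polar day, h₀ = π.
Bracket: h₀ sin ϕ sin δ + cos ϕ cos δ sin h₀ = 3.1416×-0.99872×-0.27129 + 0.05059×0.96250×0.00000 = 0.851194 + 0.000000 = 0.851194.
Q̄ = (S_0/π) × [bracket] = (1361/π) × 0.851194 = 368.75 W/m².
Daily total = Q̄ × 24.00 h × 3600 s/h = 368.75 × 24.00 × 3600 / 10⁶ = 31.86 MJ/m².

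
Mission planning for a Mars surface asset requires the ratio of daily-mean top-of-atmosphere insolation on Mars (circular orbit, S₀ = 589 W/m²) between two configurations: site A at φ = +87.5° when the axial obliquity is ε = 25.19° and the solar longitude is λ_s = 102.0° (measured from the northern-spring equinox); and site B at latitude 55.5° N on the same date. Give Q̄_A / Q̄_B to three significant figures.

Q̄_A / Q̄_B ≈ 1.11

— Configuration A (φ=+87.5°):
Solar declination: sin δ = sin ε · sin λ_s = sin 25.19° × sin 102.0° = 0.41632, so δ = +24.603°.
cos H₀ = −tan(+87.5°) tan(+24.603°) = -10.4874 ≤ −1 ⇒ polar day, H₀ = π.
Bracket: H₀ sin φ sin δ + cos φ cos δ sin H₀ = 3.1416×0.99905×0.41632 + 0.04362×0.90922×0.00000 = 1.306668 + 0.000000 = 1.306668.
Q̄ = (S₀/π) × [bracket] = (589/π) × 1.306668 = 244.98 W/m².
— Configuration B (φ=+55.5°):
cos H₀ = −tan(+55.5°) tan(+24.603°) = -0.6662, H₀ = 2.2999 rad.
Bracket: H₀ sin φ sin δ + cos φ cos δ sin H₀ = 2.2999×0.82413×0.41632 + 0.56641×0.90922×0.74574 = 0.789100 + 0.384050 = 1.173150.
Q̄ = (S₀/π) × [bracket] = (589/π) × 1.173150 = 219.95 W/m².
Ratio Q̄_A / Q̄_B = 244.98 / 219.95 = 1.114.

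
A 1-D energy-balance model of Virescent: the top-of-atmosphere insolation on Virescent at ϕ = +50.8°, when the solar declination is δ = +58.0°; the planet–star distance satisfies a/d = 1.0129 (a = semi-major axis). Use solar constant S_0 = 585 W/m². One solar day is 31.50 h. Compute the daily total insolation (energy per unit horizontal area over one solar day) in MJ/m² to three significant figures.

cos h₀ = −tan(+50.8°) tan(+58.000°) = -1.9622 ≤ −1 ⇒ polar day, h₀ = π.
Bracket: h₀ sin ϕ sin δ + cos ϕ cos δ sin h₀ = 3.1416×0.77494×0.84805 + 0.63203×0.52992×0.00000 = 2.064621 + 0.000000 = 2.064621.
Inverse-square distance factor (a/d)² = 1.0129² = 1.025966.
Q̄ = (S_0/π) × 1.025966 × [bracket] = (585/π) × 1.025966 × 2.064621 = 394.44 W/m².
Daily total = Q̄ × 31.50 h × 3600 s/h = 394.44 × 31.50 × 3600 / 10⁶ = 44.73 MJ/m².

44.7 MJ/m²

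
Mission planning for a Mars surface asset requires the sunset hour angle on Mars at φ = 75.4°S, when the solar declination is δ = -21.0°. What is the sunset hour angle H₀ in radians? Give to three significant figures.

H₀ = 3.14 rad

Sunrise equation: cos H₀ = −tan φ · tan δ = -1.4737 ≤ −1, so the Sun never sets (polar day) and H₀ = π.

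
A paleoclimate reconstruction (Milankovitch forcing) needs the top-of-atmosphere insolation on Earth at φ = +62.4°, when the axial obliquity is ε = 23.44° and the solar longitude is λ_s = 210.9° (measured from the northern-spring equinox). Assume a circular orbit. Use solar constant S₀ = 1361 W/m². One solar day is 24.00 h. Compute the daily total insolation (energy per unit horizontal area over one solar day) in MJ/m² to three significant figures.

Solar declination: sin δ = sin ε · sin λ_s = sin 23.44° × sin 210.9° = -0.20428, so δ = -11.787°.
cos H₀ = −tan(+62.4°) tan(-11.787°) = 0.3992, H₀ = 1.1602 rad.
Bracket: H₀ sin φ sin δ + cos φ cos δ sin H₀ = 1.1602×0.88620×-0.20428 + 0.46330×0.97891×0.91688 = -0.210034 + 0.415832 = 0.205798.
Q̄ = (S₀/π) × [bracket] = (1361/π) × 0.205798 = 89.156 W/m².
Daily total = Q̄ × 24.00 h × 3600 s/h = 89.156 × 24.00 × 3600 / 10⁶ = 7.703 MJ/m².

7.70 MJ/m²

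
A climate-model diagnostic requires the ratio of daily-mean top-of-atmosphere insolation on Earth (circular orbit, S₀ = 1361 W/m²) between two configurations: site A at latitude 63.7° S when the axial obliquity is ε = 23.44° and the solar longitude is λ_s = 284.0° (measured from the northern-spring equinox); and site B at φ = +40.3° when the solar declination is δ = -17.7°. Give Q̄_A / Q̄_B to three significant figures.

— Configuration A (φ=-63.7°):
Solar declination: sin δ = sin ε · sin λ_s = sin 23.44° × sin 284.0° = -0.38597, so δ = -22.704°.
cos H₀ = −tan(-63.7°) tan(-22.704°) = -0.8466, H₀ = 2.5803 rad.
Bracket: H₀ sin φ sin δ + cos φ cos δ sin H₀ = 2.5803×-0.89649×-0.38597 + 0.44307×0.92251×0.53230 = 0.892831 + 0.217570 = 1.110401.
Q̄ = (S₀/π) × [bracket] = (1361/π) × 1.110401 = 481.05 W/m².
— Configuration B (φ=+40.3°):
cos H₀ = −tan(+40.3°) tan(-17.700°) = 0.2707, H₀ = 1.2967 rad.
Bracket: H₀ sin φ sin δ + cos φ cos δ sin H₀ = 1.2967×0.64679×-0.30403 + 0.76267×0.95266×0.96268 = -0.254988 + 0.699450 = 0.444462.
Q̄ = (S₀/π) × [bracket] = (1361/π) × 0.444462 = 192.55 W/m².
Ratio Q̄_A / Q̄_B = 481.05 / 192.55 = 2.498.

Q̄_A / Q̄_B ≈ 2.50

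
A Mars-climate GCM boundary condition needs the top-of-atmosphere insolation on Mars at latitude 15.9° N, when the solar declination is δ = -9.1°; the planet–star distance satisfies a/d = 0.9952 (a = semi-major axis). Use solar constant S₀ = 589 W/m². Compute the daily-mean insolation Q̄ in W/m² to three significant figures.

Q̄ ≈ 164 W/m²

cos H₀ = −tan(+15.9°) tan(-9.100°) = 0.0456, H₀ = 1.5252 rad.
Bracket: H₀ sin φ sin δ + cos φ cos δ sin H₀ = 1.5252×0.27396×-0.15816 + 0.96174×0.98741×0.99896 = -0.066086 + 0.948644 = 0.882558.
Inverse-square distance factor (a/d)² = 0.9952² = 0.990423.
Q̄ = (S₀/π) × 0.990423 × [bracket] = (589/π) × 0.990423 × 0.882558 = 163.9 W/m².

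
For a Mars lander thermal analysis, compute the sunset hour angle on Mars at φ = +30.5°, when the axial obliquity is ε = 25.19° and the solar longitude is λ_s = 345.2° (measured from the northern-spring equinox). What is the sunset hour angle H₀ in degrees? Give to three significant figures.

H₀ = 86.3°

Solar declination: sin δ = sin ε · sin λ_s = sin 25.19° × sin 345.2° = -0.10872, so δ = -6.242°.
cos H₀ = −tan φ · tan δ = −tan(+30.5°) × tan(-6.242°) = 0.0644, so H₀ = 1.5063 rad = 86.31°.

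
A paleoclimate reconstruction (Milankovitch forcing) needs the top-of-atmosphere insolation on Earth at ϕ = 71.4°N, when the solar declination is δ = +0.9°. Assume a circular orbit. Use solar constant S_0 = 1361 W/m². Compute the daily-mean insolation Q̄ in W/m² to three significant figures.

cos h₀ = −tan(+71.4°) tan(+0.900°) = -0.0467, h₀ = 1.6175 rad.
Bracket: h₀ sin ϕ sin δ + cos ϕ cos δ sin h₀ = 1.6175×0.94777×0.01571 + 0.31896×0.99988×0.99891 = 0.024084 + 0.318574 = 0.342658.
Q̄ = (S_0/π) × [bracket] = (1361/π) × 0.342658 = 148.4 W/m².

Q̄ ≈ 148 W/m²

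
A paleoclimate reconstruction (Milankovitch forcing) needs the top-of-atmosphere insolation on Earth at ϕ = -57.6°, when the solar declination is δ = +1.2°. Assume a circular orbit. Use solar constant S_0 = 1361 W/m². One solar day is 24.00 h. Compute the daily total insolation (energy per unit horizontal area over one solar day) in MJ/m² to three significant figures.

19.0 MJ/m²

cos h₀ = −tan(-57.6°) tan(+1.200°) = 0.0330, h₀ = 1.5378 rad.
Bracket: h₀ sin ϕ sin δ + cos ϕ cos δ sin h₀ = 1.5378×-0.84433×0.02094 + 0.53583×0.99978×0.99946 = -0.027189 + 0.535423 = 0.508234.
Q̄ = (S_0/π) × [bracket] = (1361/π) × 0.508234 = 220.18 W/m².
Daily total = Q̄ × 24.00 h × 3600 s/h = 220.18 × 24.00 × 3600 / 10⁶ = 19.02 MJ/m².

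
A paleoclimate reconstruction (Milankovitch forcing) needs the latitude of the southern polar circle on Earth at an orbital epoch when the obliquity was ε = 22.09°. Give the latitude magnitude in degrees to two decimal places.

The polar circle is the lowest latitude that experiences at least one full rotation of continuous darkness at the northern-summer solstice; it lies at |ϕ| = 90° − ε = 90° − 22.09° = 67.91°.

67.91°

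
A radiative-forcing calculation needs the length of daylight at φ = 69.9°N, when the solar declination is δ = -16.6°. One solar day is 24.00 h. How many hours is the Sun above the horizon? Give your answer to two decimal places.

4.73 h

cos H₀ = −tan φ · tan δ = −tan(+69.9°) × tan(-16.600°) = 0.8146, so H₀ = 0.6187 rad = 35.45°.
Daylight = 2H₀/(2π) × 24.00 h = (0.6187/π) × 24.00 = 4.73 h.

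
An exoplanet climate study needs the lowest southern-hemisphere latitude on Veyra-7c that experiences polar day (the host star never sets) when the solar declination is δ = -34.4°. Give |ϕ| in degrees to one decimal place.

|ϕ| = 55.6°

Polar day requires cos h₀ = −tan ϕ tan δ ≤ −1, i.e. tan ϕ tan δ ≥ 1.
The boundary is |tan ϕ| · |tan δ| = 1, so |ϕ| = 90° − |δ| = 90° − 34.4° = 55.6° in the southern hemisphere.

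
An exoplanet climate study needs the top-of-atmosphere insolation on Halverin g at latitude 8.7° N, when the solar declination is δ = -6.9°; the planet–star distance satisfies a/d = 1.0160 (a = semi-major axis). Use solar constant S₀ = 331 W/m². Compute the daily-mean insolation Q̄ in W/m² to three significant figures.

Q̄ ≈ 104 W/m²

cos H₀ = −tan(+8.7°) tan(-6.900°) = 0.0185, H₀ = 1.5523 rad.
Bracket: H₀ sin φ sin δ + cos φ cos δ sin H₀ = 1.5523×0.15126×-0.12014 + 0.98849×0.99276×0.99983 = -0.028209 + 0.981167 = 0.952958.
Inverse-square distance factor (a/d)² = 1.0160² = 1.032256.
Q̄ = (S₀/π) × 1.032256 × [bracket] = (331/π) × 1.032256 × 0.952958 = 103.6 W/m².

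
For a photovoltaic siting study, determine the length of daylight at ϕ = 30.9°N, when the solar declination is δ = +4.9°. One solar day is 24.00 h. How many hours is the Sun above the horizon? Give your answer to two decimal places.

cos h₀ = −tan ϕ · tan δ = −tan(+30.9°) × tan(+4.900°) = -0.0513, so h₀ = 1.6221 rad = 92.94°.
Daylight = 2h₀/(2π) × 24.00 h = (1.6221/π) × 24.00 = 12.39 h.

12.39 h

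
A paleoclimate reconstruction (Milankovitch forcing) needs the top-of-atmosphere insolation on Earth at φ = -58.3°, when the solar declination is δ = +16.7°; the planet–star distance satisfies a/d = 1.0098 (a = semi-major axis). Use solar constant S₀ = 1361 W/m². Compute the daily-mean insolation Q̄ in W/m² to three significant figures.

Q̄ ≈ 79.5 W/m²

cos H₀ = −tan(-58.3°) tan(+16.700°) = 0.4858, H₀ = 1.0636 rad.
Bracket: H₀ sin φ sin δ + cos φ cos δ sin H₀ = 1.0636×-0.85081×0.28736 + 0.52547×0.95782×0.87409 = -0.260038 + 0.439934 = 0.179896.
Inverse-square distance factor (a/d)² = 1.0098² = 1.019696.
Q̄ = (S₀/π) × 1.019696 × [bracket] = (1361/π) × 1.019696 × 0.179896 = 79.47 W/m².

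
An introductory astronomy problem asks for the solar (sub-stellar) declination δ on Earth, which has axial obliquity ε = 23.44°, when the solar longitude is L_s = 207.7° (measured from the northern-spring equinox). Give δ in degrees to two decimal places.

sin δ = sin ε · sin L_s = sin 23.44° × sin 207.7° = -0.184909.
δ = arcsin(-0.184909) = -10.66°.

δ = -10.66°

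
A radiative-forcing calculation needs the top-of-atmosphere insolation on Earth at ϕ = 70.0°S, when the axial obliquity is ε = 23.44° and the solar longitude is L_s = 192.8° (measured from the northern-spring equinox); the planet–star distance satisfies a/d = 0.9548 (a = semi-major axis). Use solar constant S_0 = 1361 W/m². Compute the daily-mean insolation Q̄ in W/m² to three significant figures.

Q̄ ≈ 190 W/m²

Solar declination: sin δ = sin ε · sin L_s = sin 23.44° × sin 192.8° = -0.08813, so δ = -5.056°.
cos h₀ = −tan(-70.0°) tan(-5.056°) = -0.2431, h₀ = 1.8163 rad.
Bracket: h₀ sin ϕ sin δ + cos ϕ cos δ sin h₀ = 1.8163×-0.93969×-0.08813 + 0.34202×0.99611×0.97001 = 0.150417 + 0.330472 = 0.480889.
Inverse-square distance factor (a/d)² = 0.9548² = 0.911643.
Q̄ = (S_0/π) × 0.911643 × [bracket] = (1361/π) × 0.911643 × 0.480889 = 189.9 W/m².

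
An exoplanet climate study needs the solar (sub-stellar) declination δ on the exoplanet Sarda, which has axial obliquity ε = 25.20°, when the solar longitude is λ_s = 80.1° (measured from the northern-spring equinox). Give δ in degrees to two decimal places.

sin δ = sin ε · sin λ_s = sin 25.20° × sin 80.1° = 0.419439.
δ = arcsin(0.419439) = +24.80°.

δ = +24.80°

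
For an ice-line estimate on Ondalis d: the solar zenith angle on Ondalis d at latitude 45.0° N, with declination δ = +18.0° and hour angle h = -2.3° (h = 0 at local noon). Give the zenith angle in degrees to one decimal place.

cos θ_z = sin φ sin δ + cos φ cos δ cos h = 0.218508 + 0.671957 = 0.890465.
θ_z = arccos(0.890465) = 27.1°.

θ_z = 27.1°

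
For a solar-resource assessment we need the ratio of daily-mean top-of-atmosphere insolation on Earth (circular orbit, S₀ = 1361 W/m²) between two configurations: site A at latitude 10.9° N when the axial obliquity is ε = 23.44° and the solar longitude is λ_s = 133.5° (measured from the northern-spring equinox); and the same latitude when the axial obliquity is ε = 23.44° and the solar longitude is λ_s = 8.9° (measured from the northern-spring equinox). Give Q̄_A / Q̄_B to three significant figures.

— Configuration A (φ=+10.9°):
Solar declination: sin δ = sin ε · sin λ_s = sin 23.44° × sin 133.5° = 0.28855, so δ = +16.771°.
cos H₀ = −tan(+10.9°) tan(+16.771°) = -0.0580, H₀ = 1.6289 rad.
Bracket: H₀ sin φ sin δ + cos φ cos δ sin H₀ = 1.6289×0.18910×0.28855 + 0.98196×0.95747×0.99831 = 0.088881 + 0.938608 = 1.027489.
Q̄ = (S₀/π) × [bracket] = (1361/π) × 1.027489 = 445.13 W/m².
— Configuration B (φ=+10.9°):
Solar declination: sin δ = sin ε · sin λ_s = sin 23.44° × sin 8.9° = 0.06154, so δ = +3.528°.
cos H₀ = −tan(+10.9°) tan(+3.528°) = -0.0119, H₀ = 1.5827 rad.
Bracket: H₀ sin φ sin δ + cos φ cos δ sin H₀ = 1.5827×0.18910×0.06154 + 0.98196×0.99810×0.99993 = 0.018418 + 0.980026 = 0.998444.
Q̄ = (S₀/π) × [bracket] = (1361/π) × 0.998444 = 432.55 W/m².
Ratio Q̄_A / Q̄_B = 445.13 / 432.55 = 1.029.

Q̄_A / Q̄_B ≈ 1.03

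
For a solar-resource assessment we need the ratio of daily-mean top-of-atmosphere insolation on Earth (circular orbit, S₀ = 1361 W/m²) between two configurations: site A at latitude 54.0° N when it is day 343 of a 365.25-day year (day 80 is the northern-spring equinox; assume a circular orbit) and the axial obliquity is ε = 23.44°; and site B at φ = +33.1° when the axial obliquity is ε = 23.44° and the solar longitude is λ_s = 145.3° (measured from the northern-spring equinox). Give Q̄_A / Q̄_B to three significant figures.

— Configuration A (φ=+54.0°):
Solar longitude: λ_s = 360° × (343 − 80)/365.25 = 259.220°.
sin δ = sin 23.44° × sin 259.220° = -0.39077, so δ = -23.002°.
cos H₀ = −tan(+54.0°) tan(-23.002°) = 0.5843, H₀ = 0.9468 rad.
Bracket: H₀ sin φ sin δ + cos φ cos δ sin H₀ = 0.9468×0.80902×-0.39077 + 0.58779×0.92049×0.81153 = -0.299322 + 0.439082 = 0.139760.
Q̄ = (S₀/π) × [bracket] = (1361/π) × 0.139760 = 60.547 W/m².
— Configuration B (φ=+33.1°):
Solar declination: sin δ = sin ε · sin λ_s = sin 23.44° × sin 145.3° = 0.22645, so δ = +13.088°.
cos H₀ = −tan(+33.1°) tan(+13.088°) = -0.1516, H₀ = 1.7229 rad.
Bracket: H₀ sin φ sin δ + cos φ cos δ sin H₀ = 1.7229×0.54610×0.22645 + 0.83772×0.97402×0.98845 = 0.213061 + 0.806532 = 1.019593.
Q̄ = (S₀/π) × [bracket] = (1361/π) × 1.019593 = 441.71 W/m².
Ratio Q̄_A / Q̄_B = 60.547 / 441.71 = 0.1371.

Q̄_A / Q̄_B ≈ 0.137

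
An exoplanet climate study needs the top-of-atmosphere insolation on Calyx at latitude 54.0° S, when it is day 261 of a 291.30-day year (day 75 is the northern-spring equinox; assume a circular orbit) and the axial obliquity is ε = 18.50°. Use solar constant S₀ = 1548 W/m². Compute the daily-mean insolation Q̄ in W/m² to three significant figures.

Q̄ ≈ 450 W/m²

Solar longitude: λ_s = 360° × (261 − 75)/291.30 = 229.866°.
sin δ = sin 18.50° × sin 229.866° = -0.24259, so δ = -14.040°.
cos H₀ = −tan(-54.0°) tan(-14.040°) = -0.3442, H₀ = 1.9222 rad.
Bracket: H₀ sin φ sin δ + cos φ cos δ sin H₀ = 1.9222×-0.80902×-0.24259 + 0.58779×0.97013×0.93890 = 0.377251 + 0.535391 = 0.912642.
Q̄ = (S₀/π) × [bracket] = (1548/π) × 0.912642 = 449.7 W/m².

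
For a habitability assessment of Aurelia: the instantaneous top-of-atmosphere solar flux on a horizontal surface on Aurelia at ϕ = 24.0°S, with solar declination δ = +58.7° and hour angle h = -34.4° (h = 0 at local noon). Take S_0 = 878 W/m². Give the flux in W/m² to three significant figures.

cos θ_z = sin ϕ sin δ + cos ϕ cos δ cos h = -0.347540 + 0.391602 = 0.044062.
Flux = S_0 · cos θ_z = 878 × 0.044062 = 38.69 W/m².

38.7 W/m²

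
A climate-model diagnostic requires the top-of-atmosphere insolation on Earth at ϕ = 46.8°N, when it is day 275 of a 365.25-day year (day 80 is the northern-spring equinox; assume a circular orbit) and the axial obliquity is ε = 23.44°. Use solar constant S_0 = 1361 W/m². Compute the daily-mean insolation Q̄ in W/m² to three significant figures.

Solar longitude: L_s = 360° × (275 − 80)/365.25 = 192.197°.
sin δ = sin 23.44° × sin 192.197° = -0.08404, so δ = -4.821°.
cos h₀ = −tan(+46.8°) tan(-4.821°) = 0.0898, h₀ = 1.4809 rad.
Bracket: h₀ sin ϕ sin δ + cos ϕ cos δ sin h₀ = 1.4809×0.72897×-0.08404 + 0.68455×0.99646×0.99596 = -0.090724 + 0.679371 = 0.588647.
Q̄ = (S_0/π) × [bracket] = (1361/π) × 0.588647 = 255.0 W/m².

Q̄ ≈ 255 W/m²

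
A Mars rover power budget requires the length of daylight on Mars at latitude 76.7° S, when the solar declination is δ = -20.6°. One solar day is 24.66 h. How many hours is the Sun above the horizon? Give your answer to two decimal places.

Sunrise equation: cos H₀ = −tan φ · tan δ = -1.5901 ≤ −1, so the Sun never sets (polar day) and H₀ = π.
Daylight = 2H₀/(2π) × 24.66 h = (3.1416/π) × 24.66 = 24.66 h.

24.66 h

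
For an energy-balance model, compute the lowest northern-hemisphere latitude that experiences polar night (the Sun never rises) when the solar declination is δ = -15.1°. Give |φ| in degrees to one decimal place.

Polar night requires cos H₀ = −tan φ tan δ ≥ 1, i.e. tan φ tan δ ≤ −1.
The boundary is |tan φ| · |tan δ| = 1, so |φ| = 90° − |δ| = 90° − 15.1° = 74.9° in the northern hemisphere.

|φ| = 74.9°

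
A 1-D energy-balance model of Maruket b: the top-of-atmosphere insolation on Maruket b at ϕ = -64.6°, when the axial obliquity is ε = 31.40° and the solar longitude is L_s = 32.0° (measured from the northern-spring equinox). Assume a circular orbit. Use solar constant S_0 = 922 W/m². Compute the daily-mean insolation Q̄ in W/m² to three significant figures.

Q̄ ≈ 28.9 W/m²

Solar declination: sin δ = sin ε · sin L_s = sin 31.40° × sin 32.0° = 0.27609, so δ = +16.027°.
cos h₀ = −tan(-64.6°) tan(+16.027°) = 0.6050, h₀ = 0.9211 rad.
Bracket: h₀ sin ϕ sin δ + cos ϕ cos δ sin h₀ = 0.9211×-0.90334×0.27609 + 0.42894×0.96113×0.79625 = -0.229725 + 0.328268 = 0.098543.
Q̄ = (S_0/π) × [bracket] = (922/π) × 0.098543 = 28.92 W/m².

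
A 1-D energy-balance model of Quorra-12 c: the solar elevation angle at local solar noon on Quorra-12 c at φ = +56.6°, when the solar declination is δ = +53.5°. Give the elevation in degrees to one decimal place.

86.9°

At local noon the hour angle is zero, so the zenith angle equals |φ − δ| = |+56.6° − (+53.500°)| = 3.100°.
Elevation = 90° − 3.100° = 86.9°.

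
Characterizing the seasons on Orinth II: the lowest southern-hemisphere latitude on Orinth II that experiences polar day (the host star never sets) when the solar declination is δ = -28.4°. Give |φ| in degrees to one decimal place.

|φ| = 61.6°

Polar day requires cos H₀ = −tan φ tan δ ≤ −1, i.e. tan φ tan δ ≥ 1.
The boundary is |tan φ| · |tan δ| = 1, so |φ| = 90° − |δ| = 90° − 28.4° = 61.6° in the southern hemisphere.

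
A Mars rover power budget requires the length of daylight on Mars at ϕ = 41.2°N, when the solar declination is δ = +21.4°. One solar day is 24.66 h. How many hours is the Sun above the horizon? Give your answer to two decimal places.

15.08 h

cos h₀ = −tan ϕ · tan δ = −tan(+41.2°) × tan(+21.400°) = -0.3431, so h₀ = 1.9210 rad = 110.06°.
Daylight = 2h₀/(2π) × 24.66 h = (1.9210/π) × 24.66 = 15.08 h.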